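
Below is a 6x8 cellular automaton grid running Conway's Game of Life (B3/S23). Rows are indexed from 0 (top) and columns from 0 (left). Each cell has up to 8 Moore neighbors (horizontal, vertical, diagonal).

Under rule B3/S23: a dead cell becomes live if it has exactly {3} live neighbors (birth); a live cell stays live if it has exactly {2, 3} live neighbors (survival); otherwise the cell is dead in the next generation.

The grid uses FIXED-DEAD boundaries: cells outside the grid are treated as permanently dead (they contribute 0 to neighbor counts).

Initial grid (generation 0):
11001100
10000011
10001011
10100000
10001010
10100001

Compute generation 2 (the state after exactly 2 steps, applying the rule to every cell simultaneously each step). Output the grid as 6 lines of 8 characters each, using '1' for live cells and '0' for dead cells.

Answer: 11000110
10001001
11001100
11001101
11100000
00000000

Derivation:
Simulating step by step:
Generation 0 (given above): 19 live cells
Generation 1: 18 live cells
11000110
10001001
10000111
10010011
10010000
01000000
Generation 2: 19 live cells
(generation 2 grid is the final answer)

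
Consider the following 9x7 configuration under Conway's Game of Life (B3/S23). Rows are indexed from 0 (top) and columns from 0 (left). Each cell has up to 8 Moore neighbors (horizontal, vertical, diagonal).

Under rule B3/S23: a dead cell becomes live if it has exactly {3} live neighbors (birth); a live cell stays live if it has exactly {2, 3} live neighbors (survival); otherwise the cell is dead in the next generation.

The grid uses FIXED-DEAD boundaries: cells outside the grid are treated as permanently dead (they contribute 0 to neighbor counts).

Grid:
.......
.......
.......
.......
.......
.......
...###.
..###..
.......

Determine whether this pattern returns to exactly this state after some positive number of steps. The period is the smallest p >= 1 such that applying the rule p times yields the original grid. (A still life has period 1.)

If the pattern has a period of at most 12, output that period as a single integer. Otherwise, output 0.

Answer: 2

Derivation:
Simulating and comparing each generation to the original:
Gen 0 (original, given above): 6 live cells
Gen 1: 6 live cells, differs from original
Gen 2: 6 live cells, MATCHES original -> period = 2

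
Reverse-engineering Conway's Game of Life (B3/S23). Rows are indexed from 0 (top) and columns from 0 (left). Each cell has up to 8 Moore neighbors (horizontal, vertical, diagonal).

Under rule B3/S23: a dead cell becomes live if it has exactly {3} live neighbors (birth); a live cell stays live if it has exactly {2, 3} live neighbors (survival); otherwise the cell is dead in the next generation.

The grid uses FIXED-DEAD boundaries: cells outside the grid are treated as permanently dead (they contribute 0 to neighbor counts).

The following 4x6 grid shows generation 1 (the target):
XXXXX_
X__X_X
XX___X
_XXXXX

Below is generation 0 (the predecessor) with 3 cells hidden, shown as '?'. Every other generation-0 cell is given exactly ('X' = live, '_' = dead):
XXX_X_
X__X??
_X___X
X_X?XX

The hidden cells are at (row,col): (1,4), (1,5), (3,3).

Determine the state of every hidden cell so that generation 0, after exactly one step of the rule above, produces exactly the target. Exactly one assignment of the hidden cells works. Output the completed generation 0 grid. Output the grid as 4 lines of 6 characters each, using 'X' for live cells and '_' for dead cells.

Hidden generation-0 cells (in order): (1,4), (1,5), (3,3).
A hidden cell only influences target cells in its own 3x3 neighborhood. Try each of the 2^3 = 8 assignments, step the completed generation 0 forward once under B3/S23, and compare with the target:
  (1,4)=_ (1,5)=_ (3,3)=_ -> step gives (0,4)='_' but target has 'X' -> reject
  (1,4)=_ (1,5)=_ (3,3)=X -> step gives (0,4)='_' but target has 'X' -> reject
  (1,4)=_ (1,5)=X (3,3)=_ -> step gives (2,2)='X' but target has '_' -> reject
  (1,4)=_ (1,5)=X (3,3)=X -> step reproduces the target at every cell -> ACCEPT
  (1,4)=X (1,5)=_ (3,3)=_ -> step gives (0,3)='_' but target has 'X' -> reject
  (1,4)=X (1,5)=_ (3,3)=X -> step gives (0,3)='_' but target has 'X' -> reject
  (1,4)=X (1,5)=X (3,3)=_ -> step gives (0,3)='_' but target has 'X' -> reject
  (1,4)=X (1,5)=X (3,3)=X -> step gives (0,3)='_' but target has 'X' -> reject
Unique solution: (1,4)=dead, (1,5)=live, (3,3)=live.
Check: live-neighbor counts of every cell in the completed generation 0:
232322
354242
334463
132232
Applying B3/S23 to generation 0 with these counts gives:
XXXXX_
X__X_X
XX___X
_XXXXX
which matches the target exactly.

Answer: XXX_X_
X__X_X
_X___X
X_XXXX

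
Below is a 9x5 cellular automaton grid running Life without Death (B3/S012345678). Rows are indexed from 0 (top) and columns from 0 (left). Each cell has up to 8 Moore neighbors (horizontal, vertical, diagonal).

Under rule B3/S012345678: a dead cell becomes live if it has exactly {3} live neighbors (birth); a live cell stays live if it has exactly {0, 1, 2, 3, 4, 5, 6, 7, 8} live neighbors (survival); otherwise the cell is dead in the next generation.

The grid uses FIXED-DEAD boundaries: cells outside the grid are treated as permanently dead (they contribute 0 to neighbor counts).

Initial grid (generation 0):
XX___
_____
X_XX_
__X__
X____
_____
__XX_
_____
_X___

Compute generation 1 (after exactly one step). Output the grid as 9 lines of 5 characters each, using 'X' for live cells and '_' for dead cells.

Simulating step by step:
Generation 0 (given above): 10 live cells
Generation 1: 15 live cells
(generation 1 grid is the final answer)

Answer: XX___
X_X__
XXXX_
__XX_
X____
_____
__XX_
__X__
_X___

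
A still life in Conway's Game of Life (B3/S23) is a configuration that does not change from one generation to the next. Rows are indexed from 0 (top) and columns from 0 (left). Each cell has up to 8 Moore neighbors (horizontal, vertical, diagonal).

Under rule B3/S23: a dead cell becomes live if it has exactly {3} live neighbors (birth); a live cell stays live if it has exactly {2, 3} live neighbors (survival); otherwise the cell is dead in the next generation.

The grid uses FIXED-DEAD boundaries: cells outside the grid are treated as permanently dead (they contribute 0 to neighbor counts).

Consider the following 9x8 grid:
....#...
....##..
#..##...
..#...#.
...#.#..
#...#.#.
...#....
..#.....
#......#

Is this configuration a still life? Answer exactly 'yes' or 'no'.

Answer: no

Derivation:
Compute generation 1 and compare to generation 0 (given above):
Generation 1:
....##..
.....#..
...##...
..#..#..
...####.
...###..
...#....
........
........
Cell (0,5) differs: gen0=0 vs gen1=1 -> NOT a still life.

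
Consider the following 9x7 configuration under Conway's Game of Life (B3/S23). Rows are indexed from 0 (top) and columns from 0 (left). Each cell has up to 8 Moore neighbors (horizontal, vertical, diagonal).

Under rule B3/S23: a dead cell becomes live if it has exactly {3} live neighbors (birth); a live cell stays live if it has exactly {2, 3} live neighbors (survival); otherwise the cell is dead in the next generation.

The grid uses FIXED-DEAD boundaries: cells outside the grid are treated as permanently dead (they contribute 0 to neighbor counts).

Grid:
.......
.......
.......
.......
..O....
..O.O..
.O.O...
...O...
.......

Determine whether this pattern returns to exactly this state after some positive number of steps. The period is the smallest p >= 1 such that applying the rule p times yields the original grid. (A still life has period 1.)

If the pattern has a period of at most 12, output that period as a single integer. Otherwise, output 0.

Simulating and comparing each generation to the original:
Gen 0 (original, given above): 6 live cells
Gen 1: 6 live cells, differs from original
Gen 2: 6 live cells, MATCHES original -> period = 2

Answer: 2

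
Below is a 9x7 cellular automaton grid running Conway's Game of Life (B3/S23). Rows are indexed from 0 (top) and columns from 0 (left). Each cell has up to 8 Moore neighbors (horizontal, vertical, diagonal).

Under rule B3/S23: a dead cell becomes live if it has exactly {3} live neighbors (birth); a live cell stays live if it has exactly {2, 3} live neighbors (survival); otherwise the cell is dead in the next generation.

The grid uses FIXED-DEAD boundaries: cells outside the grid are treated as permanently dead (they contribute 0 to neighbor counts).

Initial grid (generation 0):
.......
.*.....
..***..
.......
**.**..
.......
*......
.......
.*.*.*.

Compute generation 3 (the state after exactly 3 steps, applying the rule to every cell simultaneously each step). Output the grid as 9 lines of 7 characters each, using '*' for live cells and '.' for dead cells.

Answer: .......
..**...
.*.*...
*.*....
.*.....
.......
.......
.......
.......

Derivation:
Simulating step by step:
Generation 0 (given above): 12 live cells
Generation 1: 7 live cells
.......
..**...
..**...
.*.....
.......
**.....
.......
.......
.......
Generation 2: 7 live cells
.......
..**...
.*.*...
..*....
**.....
.......
.......
.......
.......
Generation 3: 7 live cells
(generation 3 grid is the final answer)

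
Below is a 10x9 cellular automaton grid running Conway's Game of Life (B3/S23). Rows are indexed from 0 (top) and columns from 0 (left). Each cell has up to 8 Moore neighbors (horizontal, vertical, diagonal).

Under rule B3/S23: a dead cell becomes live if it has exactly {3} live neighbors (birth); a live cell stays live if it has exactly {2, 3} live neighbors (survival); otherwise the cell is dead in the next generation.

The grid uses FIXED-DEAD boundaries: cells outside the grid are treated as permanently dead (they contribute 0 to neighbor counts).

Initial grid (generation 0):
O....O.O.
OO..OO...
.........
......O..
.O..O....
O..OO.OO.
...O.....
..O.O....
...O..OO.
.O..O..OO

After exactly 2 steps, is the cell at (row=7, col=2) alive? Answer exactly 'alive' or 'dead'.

Answer: alive

Derivation:
Simulating step by step:
Generation 0 (given above): 25 live cells
Generation 1: 33 live cells
OO..OOO..
OO..OOO..
.....O...
.........
...OO.OO.
..OOOO...
..O..O...
..O.O....
..OOOOOOO
......OOO
Generation 2: 27 live cells
OO..O.O..
OO.......
....OOO..
....OOO..
..O...O..
..O......
.OO..O...
.OO....O.
..O.O...O
...OO...O

Cell (7,2) at generation 2: 1 -> alive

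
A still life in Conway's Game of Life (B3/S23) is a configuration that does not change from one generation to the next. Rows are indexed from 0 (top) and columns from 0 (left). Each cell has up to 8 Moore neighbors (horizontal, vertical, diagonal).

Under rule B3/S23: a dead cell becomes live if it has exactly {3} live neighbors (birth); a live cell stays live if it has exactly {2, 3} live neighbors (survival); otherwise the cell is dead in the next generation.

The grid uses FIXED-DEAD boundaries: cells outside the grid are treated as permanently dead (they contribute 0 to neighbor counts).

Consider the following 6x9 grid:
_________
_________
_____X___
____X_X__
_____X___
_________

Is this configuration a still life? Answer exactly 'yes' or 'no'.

Compute generation 1 and compare to generation 0 (given above):
Generation 1:
_________
_________
_____X___
____X_X__
_____X___
_________
The grids are IDENTICAL -> still life.

Answer: yes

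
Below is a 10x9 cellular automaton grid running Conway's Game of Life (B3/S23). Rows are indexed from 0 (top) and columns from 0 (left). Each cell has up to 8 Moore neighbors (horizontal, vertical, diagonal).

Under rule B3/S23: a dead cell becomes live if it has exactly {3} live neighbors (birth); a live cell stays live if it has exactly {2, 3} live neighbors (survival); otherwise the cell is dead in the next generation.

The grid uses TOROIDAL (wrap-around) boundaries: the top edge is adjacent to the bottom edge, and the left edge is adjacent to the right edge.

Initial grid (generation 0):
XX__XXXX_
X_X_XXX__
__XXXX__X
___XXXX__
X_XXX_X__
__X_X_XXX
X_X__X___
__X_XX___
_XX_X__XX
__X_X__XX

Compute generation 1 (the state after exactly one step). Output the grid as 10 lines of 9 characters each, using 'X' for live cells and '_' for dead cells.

Answer: X_X______
X_X______
_XX____X_
_X____XX_
_XX_____X
X_X_X_XXX
__X____XX
X_X_XXX_X
XXX_X_XXX
__X_X____

Derivation:
Simulating step by step:
Generation 0 (given above): 45 live cells
Generation 1: 37 live cells
(generation 1 grid is the final answer)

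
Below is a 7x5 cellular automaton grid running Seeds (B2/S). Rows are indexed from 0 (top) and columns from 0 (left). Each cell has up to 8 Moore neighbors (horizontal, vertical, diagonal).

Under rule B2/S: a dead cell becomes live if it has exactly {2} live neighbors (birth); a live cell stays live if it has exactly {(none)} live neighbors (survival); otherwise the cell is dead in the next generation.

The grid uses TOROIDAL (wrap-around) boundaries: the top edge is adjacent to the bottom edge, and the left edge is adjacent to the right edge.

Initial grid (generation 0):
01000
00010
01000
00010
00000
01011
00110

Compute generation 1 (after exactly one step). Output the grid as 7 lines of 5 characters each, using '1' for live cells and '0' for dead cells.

Simulating step by step:
Generation 0 (given above): 9 live cells
Generation 1: 8 live cells
(generation 1 grid is the final answer)

Answer: 00001
11000
00011
00100
10000
10000
00000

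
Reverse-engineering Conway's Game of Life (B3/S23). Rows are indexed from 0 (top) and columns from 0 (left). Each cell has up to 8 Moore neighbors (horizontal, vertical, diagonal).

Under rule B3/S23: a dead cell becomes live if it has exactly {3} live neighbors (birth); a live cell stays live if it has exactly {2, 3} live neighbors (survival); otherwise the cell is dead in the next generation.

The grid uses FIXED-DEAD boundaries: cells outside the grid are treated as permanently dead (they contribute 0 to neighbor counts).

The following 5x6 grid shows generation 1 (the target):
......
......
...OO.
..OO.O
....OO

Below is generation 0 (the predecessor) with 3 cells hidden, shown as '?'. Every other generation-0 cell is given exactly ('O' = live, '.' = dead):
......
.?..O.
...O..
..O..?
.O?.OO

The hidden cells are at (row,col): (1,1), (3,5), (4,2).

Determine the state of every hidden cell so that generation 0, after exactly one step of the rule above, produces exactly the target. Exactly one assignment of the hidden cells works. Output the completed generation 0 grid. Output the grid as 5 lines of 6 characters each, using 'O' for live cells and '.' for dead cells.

Hidden generation-0 cells (in order): (1,1), (3,5), (4,2).
A hidden cell only influences target cells in its own 3x3 neighborhood. Try each of the 2^3 = 8 assignments, step the completed generation 0 forward once under B3/S23, and compare with the target:
  (1,1)=. (3,5)=. (4,2)=. -> step gives (2,4)='.' but target has 'O' -> reject
  (1,1)=. (3,5)=. (4,2)=O -> step gives (2,4)='.' but target has 'O' -> reject
  (1,1)=. (3,5)=O (4,2)=. -> step reproduces the target at every cell -> ACCEPT
  (1,1)=. (3,5)=O (4,2)=O -> step gives (3,1)='O' but target has '.' -> reject
  (1,1)=O (3,5)=. (4,2)=. -> step gives (2,2)='O' but target has '.' -> reject
  (1,1)=O (3,5)=. (4,2)=O -> step gives (2,2)='O' but target has '.' -> reject
  (1,1)=O (3,5)=O (4,2)=. -> step gives (2,2)='O' but target has '.' -> reject
  (1,1)=O (3,5)=O (4,2)=O -> step gives (2,2)='O' but target has '.' -> reject
Unique solution: (1,1)=dead, (3,5)=live, (4,2)=dead.
Check: live-neighbor counts of every cell in the completed generation 0:
000111
001211
012232
122342
112222
Applying B3/S23 to generation 0 with these counts gives:
......
......
...OO.
..OO.O
....OO
which matches the target exactly.

Answer: ......
....O.
...O..
..O..O
.O..OO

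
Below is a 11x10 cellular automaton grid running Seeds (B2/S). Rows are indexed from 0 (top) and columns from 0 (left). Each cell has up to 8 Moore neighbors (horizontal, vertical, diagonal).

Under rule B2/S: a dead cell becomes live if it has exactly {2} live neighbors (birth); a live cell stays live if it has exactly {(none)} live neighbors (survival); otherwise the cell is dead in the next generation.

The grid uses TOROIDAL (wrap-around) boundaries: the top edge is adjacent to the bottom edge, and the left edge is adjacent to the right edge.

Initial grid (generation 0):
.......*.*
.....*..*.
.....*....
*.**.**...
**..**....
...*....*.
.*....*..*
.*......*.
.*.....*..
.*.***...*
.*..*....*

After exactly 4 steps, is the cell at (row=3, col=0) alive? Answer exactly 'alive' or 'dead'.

Answer: alive

Derivation:
Simulating step by step:
Generation 0 (given above): 31 live cells
Generation 1: 23 live cells
....***...
....*..*.*
.***...*.*
.........*
.......*..
......**..
..........
......*..*
...*.**..*
......*...
......*...
Generation 2: 21 live cells
...*....*.
.*........
....*.*...
.*.*..**..
..........
........*.
.....*..*.
*...*..**.
*...*...*.
....*.....
....*.....
Generation 3: 25 live cells
..*.*.....
..****.*..
**.*......
..*.*.....
..*...*.*.
.......*.*
....*.*...
.*.*..*...
.*........
.........*
.....*....
Generation 4: 22 live cells
.*........
*.....*...
......*...
*....*.*.*
.*...*...*
...*......
*.**....*.
*...*..*..
..........
*.........
...**.....

Cell (3,0) at generation 4: 1 -> alive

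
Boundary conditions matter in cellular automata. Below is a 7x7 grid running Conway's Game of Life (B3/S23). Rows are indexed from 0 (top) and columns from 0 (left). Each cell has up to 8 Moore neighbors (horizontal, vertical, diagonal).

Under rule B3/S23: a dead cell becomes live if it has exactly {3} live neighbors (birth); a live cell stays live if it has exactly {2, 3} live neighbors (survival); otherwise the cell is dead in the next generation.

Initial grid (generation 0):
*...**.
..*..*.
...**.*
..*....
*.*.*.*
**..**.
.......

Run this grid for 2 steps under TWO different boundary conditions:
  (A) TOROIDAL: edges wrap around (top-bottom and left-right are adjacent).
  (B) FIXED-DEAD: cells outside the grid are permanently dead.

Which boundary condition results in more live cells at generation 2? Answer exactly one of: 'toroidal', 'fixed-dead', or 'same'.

Under TOROIDAL boundary, generation 2:
*....**
......*
*.*.***
.......
.......
...***.
.***...
Population = 15

Under FIXED-DEAD boundary, generation 2:
.....*.
......*
.**.**.
.......
*......
******.
....*..
Population = 14

Comparison: toroidal=15, fixed-dead=14 -> toroidal

Answer: toroidal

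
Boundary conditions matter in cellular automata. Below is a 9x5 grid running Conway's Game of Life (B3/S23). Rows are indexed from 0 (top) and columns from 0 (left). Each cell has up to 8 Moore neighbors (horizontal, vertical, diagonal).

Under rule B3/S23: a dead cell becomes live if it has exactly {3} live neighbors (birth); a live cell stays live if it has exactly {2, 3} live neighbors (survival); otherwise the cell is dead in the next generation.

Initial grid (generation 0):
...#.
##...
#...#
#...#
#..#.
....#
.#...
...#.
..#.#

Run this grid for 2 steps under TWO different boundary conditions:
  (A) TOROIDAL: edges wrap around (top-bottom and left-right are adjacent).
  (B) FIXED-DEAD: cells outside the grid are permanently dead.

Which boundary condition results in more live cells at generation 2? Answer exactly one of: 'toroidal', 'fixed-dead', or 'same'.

Under TOROIDAL boundary, generation 2:
.....
...#.
###..
..#.#
####.
#...#
...##
..##.
.....
Population = 16

Under FIXED-DEAD boundary, generation 2:
.....
##...
..#..
#####
..###
.....
.....
..##.
..##.
Population = 15

Comparison: toroidal=16, fixed-dead=15 -> toroidal

Answer: toroidal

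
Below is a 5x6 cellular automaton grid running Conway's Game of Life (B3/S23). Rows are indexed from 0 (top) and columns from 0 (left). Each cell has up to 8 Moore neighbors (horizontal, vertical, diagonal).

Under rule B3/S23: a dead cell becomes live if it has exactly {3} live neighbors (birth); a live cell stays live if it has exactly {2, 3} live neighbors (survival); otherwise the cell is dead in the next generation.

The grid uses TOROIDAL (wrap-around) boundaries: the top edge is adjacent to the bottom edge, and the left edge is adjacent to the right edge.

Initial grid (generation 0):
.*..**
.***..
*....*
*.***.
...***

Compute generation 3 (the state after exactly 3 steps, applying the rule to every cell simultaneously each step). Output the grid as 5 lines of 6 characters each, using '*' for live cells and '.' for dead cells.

Simulating step by step:
Generation 0 (given above): 15 live cells
Generation 1: 11 live cells
.*...*
.***..
*....*
***...
.*....
Generation 2: 9 live cells
.*....
.**.**
...*.*
..*..*
......
Generation 3: 12 live cells
(generation 3 grid is the final answer)

Answer: ***...
.*****
.*.*.*
....*.
......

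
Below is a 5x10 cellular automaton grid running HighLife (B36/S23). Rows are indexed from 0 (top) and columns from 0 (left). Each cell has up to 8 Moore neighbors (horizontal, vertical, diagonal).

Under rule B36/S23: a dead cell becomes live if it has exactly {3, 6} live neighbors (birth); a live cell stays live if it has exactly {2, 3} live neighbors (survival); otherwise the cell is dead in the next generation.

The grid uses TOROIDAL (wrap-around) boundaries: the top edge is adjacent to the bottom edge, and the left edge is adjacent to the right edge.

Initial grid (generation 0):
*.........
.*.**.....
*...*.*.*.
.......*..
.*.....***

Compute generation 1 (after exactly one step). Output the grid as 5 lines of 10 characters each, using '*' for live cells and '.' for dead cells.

Simulating step by step:
Generation 0 (given above): 13 live cells
Generation 1: 21 live cells
(generation 1 grid is the final answer)

Answer: ***.....**
**.***...*
...***.*..
*.....*...
*......***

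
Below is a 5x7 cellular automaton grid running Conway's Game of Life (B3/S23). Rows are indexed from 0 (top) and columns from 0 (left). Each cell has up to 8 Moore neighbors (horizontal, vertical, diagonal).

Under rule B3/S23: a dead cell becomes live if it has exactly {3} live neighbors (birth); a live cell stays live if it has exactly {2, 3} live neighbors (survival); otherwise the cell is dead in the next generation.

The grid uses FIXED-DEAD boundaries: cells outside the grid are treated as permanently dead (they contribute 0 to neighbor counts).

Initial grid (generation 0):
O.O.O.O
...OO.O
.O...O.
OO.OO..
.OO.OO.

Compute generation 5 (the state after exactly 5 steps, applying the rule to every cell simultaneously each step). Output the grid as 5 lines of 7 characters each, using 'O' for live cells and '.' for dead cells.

Answer: ..OO...
..OO.O.
.......
O....O.
.OOOO..

Derivation:
Simulating step by step:
Generation 0 (given above): 17 live cells
Generation 1: 16 live cells
....O..
.OOOO.O
OO...O.
O..O...
OOO.OO.
Generation 2: 17 live cells
..O.OO.
OOOOO..
O....O.
...O.O.
OOOOO..
Generation 3: 14 live cells
..O.OO.
O.O....
O....O.
O..O.O.
.OOOO..
Generation 4: 14 live cells
.O.O...
...OOO.
O...O..
O..O.O.
.OOOO..
Generation 5: 11 live cells
(generation 5 grid is the final answer)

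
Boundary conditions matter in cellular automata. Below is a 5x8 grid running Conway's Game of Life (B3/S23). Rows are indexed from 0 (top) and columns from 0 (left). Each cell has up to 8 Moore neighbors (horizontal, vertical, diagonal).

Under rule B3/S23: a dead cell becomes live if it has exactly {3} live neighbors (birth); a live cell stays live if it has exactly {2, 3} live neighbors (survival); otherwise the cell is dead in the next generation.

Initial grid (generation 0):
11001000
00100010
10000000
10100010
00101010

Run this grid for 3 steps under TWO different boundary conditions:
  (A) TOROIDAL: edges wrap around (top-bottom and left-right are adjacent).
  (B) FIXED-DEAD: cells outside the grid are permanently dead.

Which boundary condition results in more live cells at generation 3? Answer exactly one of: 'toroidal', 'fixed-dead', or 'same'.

Answer: toroidal

Derivation:
Under TOROIDAL boundary, generation 3:
00110001
11000001
10000000
00000000
01110000
Population = 10

Under FIXED-DEAD boundary, generation 3:
00000000
00000000
00000000
00000000
00000000
Population = 0

Comparison: toroidal=10, fixed-dead=0 -> toroidal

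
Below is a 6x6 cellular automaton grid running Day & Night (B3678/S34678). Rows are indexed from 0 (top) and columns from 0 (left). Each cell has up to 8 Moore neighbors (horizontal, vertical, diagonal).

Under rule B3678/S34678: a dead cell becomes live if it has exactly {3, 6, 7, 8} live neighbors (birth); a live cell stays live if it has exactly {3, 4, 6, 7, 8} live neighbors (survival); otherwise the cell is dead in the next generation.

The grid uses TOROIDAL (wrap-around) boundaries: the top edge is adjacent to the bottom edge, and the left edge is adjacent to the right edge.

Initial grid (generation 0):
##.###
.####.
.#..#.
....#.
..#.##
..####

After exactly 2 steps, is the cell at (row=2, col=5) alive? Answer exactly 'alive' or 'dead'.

Simulating step by step:
Generation 0 (given above): 19 live cells
Generation 1: 15 live cells
#####.
.#....
....##
....#.
...#.#
..####
Generation 2: 13 live cells
##..#.
.#....
......
...##.
..####
...###

Cell (2,5) at generation 2: 0 -> dead

Answer: dead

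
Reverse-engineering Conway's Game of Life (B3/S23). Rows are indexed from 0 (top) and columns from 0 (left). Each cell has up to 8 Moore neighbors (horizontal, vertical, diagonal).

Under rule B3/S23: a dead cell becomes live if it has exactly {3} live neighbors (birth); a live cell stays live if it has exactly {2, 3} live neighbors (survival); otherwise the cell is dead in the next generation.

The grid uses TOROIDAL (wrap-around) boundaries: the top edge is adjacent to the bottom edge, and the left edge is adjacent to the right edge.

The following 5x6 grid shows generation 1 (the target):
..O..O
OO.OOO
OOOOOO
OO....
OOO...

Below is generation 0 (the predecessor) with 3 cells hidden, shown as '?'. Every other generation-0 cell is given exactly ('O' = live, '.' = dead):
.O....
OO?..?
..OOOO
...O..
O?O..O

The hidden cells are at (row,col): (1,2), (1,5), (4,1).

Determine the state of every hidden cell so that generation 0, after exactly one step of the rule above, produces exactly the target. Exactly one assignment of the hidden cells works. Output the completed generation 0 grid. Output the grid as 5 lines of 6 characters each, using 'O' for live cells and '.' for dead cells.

Hidden generation-0 cells (in order): (1,2), (1,5), (4,1).
A hidden cell only influences target cells in its own 3x3 neighborhood. Try each of the 2^3 = 8 assignments, step the completed generation 0 forward once under B3/S23, and compare with the target:
  (1,2)=. (1,5)=. (4,1)=. -> step reproduces the target at every cell -> ACCEPT
  (1,2)=. (1,5)=. (4,1)=O -> step gives (0,2)='.' but target has 'O' -> reject
  (1,2)=. (1,5)=O (4,1)=. -> step gives (0,5)='.' but target has 'O' -> reject
  (1,2)=. (1,5)=O (4,1)=O -> step gives (0,2)='.' but target has 'O' -> reject
  (1,2)=O (1,5)=. (4,1)=. -> step gives (0,2)='.' but target has 'O' -> reject
  (1,2)=O (1,5)=. (4,1)=O -> step gives (0,2)='.' but target has 'O' -> reject
  (1,2)=O (1,5)=O (4,1)=. -> step gives (0,2)='.' but target has 'O' -> reject
  (1,2)=O (1,5)=O (4,1)=O -> step gives (0,2)='.' but target has 'O' -> reject
Unique solution: (1,2)=dead, (1,5)=dead, (4,1)=dead.
Check: live-neighbor counts of every cell in the completed generation 0:
543113
334333
333332
334454
232221
Applying B3/S23 to generation 0 with these counts gives:
..O..O
OO.OOO
OOOOOO
OO....
OOO...
which matches the target exactly.

Answer: .O....
OO....
..OOOO
...O..
O.O..O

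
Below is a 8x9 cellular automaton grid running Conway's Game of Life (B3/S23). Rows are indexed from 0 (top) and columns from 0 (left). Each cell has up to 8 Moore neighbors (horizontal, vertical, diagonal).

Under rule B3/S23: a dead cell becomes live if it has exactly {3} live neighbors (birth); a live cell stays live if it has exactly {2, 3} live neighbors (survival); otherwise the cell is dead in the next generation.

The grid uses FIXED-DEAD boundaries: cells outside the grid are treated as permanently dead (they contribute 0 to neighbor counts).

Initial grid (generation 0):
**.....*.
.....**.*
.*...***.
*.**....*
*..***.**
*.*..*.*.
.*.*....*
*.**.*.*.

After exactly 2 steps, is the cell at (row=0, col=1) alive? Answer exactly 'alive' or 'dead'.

Answer: dead

Derivation:
Simulating step by step:
Generation 0 (given above): 32 live cells
Generation 1: 31 live cells
......**.
**...*..*
.**.**..*
*.**....*
*....*.**
*.*..*.*.
*..*...**
.****....
Generation 2: 34 live cells
......**.
***.**..*
....**.**
*.**.**.*
*.***..**
*...*....
*.....***
.****....

Cell (0,1) at generation 2: 0 -> dead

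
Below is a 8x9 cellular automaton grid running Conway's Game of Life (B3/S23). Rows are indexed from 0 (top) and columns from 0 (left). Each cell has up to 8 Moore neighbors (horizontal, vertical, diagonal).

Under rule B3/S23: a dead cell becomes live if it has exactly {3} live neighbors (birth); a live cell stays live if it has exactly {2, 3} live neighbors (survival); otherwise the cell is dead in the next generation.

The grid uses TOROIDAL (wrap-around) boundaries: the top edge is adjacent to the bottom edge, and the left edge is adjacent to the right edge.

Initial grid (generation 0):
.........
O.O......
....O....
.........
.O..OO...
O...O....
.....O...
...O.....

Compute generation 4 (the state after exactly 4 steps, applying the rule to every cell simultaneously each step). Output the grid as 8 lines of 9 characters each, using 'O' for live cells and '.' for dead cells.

Simulating step by step:
Generation 0 (given above): 10 live cells
Generation 1: 6 live cells
.........
.........
.........
....OO...
....OO...
....O....
....O....
.........
Generation 2: 5 live cells
.........
.........
.........
....OO...
...O.....
...OO....
.........
.........
Generation 3: 5 live cells
.........
.........
.........
....O....
...O.O...
...OO....
.........
.........
Generation 4: 5 live cells
(generation 4 grid is the final answer)

Answer: .........
.........
.........
....O....
...O.O...
...OO....
.........
.........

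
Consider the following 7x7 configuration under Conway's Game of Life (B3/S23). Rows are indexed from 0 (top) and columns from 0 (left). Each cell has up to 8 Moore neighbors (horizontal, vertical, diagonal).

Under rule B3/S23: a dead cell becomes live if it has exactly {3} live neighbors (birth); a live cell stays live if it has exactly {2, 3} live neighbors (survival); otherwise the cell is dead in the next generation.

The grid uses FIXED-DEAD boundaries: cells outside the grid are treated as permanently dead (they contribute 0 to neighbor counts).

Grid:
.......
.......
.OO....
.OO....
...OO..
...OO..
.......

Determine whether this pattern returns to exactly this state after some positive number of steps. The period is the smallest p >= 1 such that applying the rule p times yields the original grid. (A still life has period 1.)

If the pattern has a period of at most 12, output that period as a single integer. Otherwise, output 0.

Simulating and comparing each generation to the original:
Gen 0 (original, given above): 8 live cells
Gen 1: 6 live cells, differs from original
Gen 2: 8 live cells, MATCHES original -> period = 2

Answer: 2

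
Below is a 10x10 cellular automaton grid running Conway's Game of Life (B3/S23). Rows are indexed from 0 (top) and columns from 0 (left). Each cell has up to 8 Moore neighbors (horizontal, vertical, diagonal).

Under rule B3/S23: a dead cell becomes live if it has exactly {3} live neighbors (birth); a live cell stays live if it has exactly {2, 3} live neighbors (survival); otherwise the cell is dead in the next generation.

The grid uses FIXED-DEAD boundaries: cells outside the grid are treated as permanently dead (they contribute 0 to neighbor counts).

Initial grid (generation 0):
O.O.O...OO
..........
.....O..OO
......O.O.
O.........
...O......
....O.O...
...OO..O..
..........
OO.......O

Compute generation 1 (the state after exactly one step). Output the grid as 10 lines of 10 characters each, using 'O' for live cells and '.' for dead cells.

Answer: ..........
..........
.......OOO
.......OOO
..........
..........
....OO....
...OOO....
..........
..........

Derivation:
Simulating step by step:
Generation 0 (given above): 20 live cells
Generation 1: 11 live cells
(generation 1 grid is the final answer)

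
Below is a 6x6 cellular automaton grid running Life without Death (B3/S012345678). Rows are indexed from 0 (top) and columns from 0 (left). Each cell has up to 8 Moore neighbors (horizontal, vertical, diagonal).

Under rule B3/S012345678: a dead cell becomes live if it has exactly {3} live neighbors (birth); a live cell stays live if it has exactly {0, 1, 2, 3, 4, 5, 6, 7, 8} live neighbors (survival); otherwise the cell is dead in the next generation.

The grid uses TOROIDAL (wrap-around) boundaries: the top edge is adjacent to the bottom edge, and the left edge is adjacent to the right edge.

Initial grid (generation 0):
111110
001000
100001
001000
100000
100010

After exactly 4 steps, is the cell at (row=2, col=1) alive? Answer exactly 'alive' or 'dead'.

Simulating step by step:
Generation 0 (given above): 12 live cells
Generation 1: 20 live cells
111110
001010
110001
111001
110001
101010
Generation 2: 25 live cells
111110
001010
110111
111011
110111
101010
Generation 3: 25 live cells
111110
001010
110111
111011
110111
101010
Generation 4: 25 live cells
111110
001010
110111
111011
110111
101010

Cell (2,1) at generation 4: 1 -> alive

Answer: alive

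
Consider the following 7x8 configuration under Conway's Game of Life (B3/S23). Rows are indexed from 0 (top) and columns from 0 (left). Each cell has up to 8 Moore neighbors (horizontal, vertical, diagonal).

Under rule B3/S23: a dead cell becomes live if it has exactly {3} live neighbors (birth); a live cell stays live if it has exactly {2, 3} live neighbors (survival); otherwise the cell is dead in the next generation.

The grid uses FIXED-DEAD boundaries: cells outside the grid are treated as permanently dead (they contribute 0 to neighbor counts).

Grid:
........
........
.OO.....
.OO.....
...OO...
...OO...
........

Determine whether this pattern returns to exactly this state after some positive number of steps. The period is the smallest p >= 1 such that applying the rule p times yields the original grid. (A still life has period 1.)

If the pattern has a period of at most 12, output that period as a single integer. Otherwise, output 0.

Answer: 2

Derivation:
Simulating and comparing each generation to the original:
Gen 0 (original, given above): 8 live cells
Gen 1: 6 live cells, differs from original
Gen 2: 8 live cells, MATCHES original -> period = 2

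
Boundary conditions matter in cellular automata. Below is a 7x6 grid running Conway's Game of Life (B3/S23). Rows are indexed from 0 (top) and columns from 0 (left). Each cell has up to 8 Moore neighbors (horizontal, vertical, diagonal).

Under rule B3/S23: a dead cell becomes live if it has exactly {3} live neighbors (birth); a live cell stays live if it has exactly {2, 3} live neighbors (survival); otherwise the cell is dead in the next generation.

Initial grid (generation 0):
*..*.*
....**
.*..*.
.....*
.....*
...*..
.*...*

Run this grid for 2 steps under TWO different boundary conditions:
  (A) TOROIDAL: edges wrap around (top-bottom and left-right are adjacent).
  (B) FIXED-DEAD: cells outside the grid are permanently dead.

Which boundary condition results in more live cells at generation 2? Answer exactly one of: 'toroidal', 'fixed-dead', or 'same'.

Under TOROIDAL boundary, generation 2:
......
......
*..**.
*..**.
*..**.
...**.
.....*
Population = 12

Under FIXED-DEAD boundary, generation 2:
....*.
.....*
...*..
...***
...**.
......
......
Population = 8

Comparison: toroidal=12, fixed-dead=8 -> toroidal

Answer: toroidal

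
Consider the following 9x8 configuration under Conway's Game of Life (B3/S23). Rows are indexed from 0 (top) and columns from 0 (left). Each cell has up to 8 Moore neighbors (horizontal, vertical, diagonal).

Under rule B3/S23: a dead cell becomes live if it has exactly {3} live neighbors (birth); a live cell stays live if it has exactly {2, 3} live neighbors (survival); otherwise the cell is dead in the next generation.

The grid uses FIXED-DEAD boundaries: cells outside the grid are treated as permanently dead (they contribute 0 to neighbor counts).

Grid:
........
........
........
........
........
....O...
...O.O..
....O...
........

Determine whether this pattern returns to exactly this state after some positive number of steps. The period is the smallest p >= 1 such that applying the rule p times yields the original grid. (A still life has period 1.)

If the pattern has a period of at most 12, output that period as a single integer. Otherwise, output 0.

Answer: 1

Derivation:
Simulating and comparing each generation to the original:
Gen 0 (original, given above): 4 live cells
Gen 1: 4 live cells, MATCHES original -> period = 1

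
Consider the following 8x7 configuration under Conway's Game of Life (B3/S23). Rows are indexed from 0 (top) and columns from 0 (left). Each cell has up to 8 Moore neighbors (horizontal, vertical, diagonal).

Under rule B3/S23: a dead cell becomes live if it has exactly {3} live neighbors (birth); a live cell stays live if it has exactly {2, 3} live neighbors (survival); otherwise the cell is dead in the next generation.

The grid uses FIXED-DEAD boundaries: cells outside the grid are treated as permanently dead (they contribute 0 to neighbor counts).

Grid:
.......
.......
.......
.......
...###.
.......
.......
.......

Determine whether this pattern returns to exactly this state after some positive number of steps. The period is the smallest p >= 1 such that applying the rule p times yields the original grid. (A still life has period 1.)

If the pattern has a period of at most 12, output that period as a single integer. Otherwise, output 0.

Simulating and comparing each generation to the original:
Gen 0 (original, given above): 3 live cells
Gen 1: 3 live cells, differs from original
Gen 2: 3 live cells, MATCHES original -> period = 2

Answer: 2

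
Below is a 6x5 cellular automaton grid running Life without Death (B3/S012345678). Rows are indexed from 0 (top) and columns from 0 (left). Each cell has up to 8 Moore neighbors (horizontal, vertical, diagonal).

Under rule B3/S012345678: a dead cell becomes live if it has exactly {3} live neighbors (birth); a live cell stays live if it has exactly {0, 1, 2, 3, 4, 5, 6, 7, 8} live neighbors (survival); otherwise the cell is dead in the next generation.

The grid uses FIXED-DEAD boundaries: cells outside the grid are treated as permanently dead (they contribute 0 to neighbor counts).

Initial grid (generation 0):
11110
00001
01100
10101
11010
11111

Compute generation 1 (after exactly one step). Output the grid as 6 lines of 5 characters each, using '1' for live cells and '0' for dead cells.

Simulating step by step:
Generation 0 (given above): 18 live cells
Generation 1: 19 live cells
(generation 1 grid is the final answer)

Answer: 11110
10001
01100
10101
11010
11111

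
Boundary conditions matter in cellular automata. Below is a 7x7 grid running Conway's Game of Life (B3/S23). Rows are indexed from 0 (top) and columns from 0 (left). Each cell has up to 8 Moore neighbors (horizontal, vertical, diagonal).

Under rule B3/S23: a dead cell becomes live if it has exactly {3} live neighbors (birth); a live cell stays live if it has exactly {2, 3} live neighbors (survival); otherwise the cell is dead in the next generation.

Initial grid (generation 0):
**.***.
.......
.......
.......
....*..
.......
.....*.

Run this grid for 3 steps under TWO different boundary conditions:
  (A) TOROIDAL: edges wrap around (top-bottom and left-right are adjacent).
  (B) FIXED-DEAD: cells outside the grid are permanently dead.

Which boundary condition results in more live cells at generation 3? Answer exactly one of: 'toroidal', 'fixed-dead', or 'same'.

Under TOROIDAL boundary, generation 3:
...**..
.....*.
.......
.......
.......
.......
.......
Population = 3

Under FIXED-DEAD boundary, generation 3:
.......
.......
.......
.......
.......
.......
.......
Population = 0

Comparison: toroidal=3, fixed-dead=0 -> toroidal

Answer: toroidal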